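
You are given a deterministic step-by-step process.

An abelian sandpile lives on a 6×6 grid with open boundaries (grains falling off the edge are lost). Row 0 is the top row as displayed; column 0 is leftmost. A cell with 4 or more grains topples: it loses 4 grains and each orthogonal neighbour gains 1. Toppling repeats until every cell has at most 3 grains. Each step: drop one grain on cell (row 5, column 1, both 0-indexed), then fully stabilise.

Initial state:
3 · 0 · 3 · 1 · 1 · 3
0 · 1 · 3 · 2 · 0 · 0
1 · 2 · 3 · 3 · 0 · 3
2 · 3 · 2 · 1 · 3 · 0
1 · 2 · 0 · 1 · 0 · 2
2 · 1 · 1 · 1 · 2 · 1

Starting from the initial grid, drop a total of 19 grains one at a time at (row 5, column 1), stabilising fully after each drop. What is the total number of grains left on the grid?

step 0: 3 · 0 · 3 · 1 · 1 · 3
0 · 1 · 3 · 2 · 0 · 0
1 · 2 · 3 · 3 · 0 · 3
2 · 3 · 2 · 1 · 3 · 0
1 · 2 · 0 · 1 · 0 · 2
2 · 1 · 1 · 1 · 2 · 1
step 1: 3 · 0 · 3 · 1 · 1 · 3
0 · 1 · 3 · 2 · 0 · 0
1 · 2 · 3 · 3 · 0 · 3
2 · 3 · 2 · 1 · 3 · 0
1 · 2 · 0 · 1 · 0 · 2
2 · 2 · 1 · 1 · 2 · 1
step 2: 3 · 0 · 3 · 1 · 1 · 3
0 · 1 · 3 · 2 · 0 · 0
1 · 2 · 3 · 3 · 0 · 3
2 · 3 · 2 · 1 · 3 · 0
1 · 2 · 0 · 1 · 0 · 2
2 · 3 · 1 · 1 · 2 · 1
step 3: 3 · 0 · 3 · 1 · 1 · 3
0 · 1 · 3 · 2 · 0 · 0
1 · 2 · 3 · 3 · 0 · 3
2 · 3 · 2 · 1 · 3 · 0
1 · 3 · 0 · 1 · 0 · 2
3 · 0 · 2 · 1 · 2 · 1
step 4: 3 · 0 · 3 · 1 · 1 · 3
0 · 1 · 3 · 2 · 0 · 0
1 · 2 · 3 · 3 · 0 · 3
2 · 3 · 2 · 1 · 3 · 0
1 · 3 · 0 · 1 · 0 · 2
3 · 1 · 2 · 1 · 2 · 1
step 5: 3 · 0 · 3 · 1 · 1 · 3
0 · 1 · 3 · 2 · 0 · 0
1 · 2 · 3 · 3 · 0 · 3
2 · 3 · 2 · 1 · 3 · 0
1 · 3 · 0 · 1 · 0 · 2
3 · 2 · 2 · 1 · 2 · 1
step 6: 3 · 0 · 3 · 1 · 1 · 3
0 · 1 · 3 · 2 · 0 · 0
1 · 2 · 3 · 3 · 0 · 3
2 · 3 · 2 · 1 · 3 · 0
1 · 3 · 0 · 1 · 0 · 2
3 · 3 · 2 · 1 · 2 · 1
step 7: 3 · 0 · 3 · 1 · 1 · 3
0 · 1 · 3 · 2 · 0 · 0
1 · 3 · 3 · 3 · 0 · 3
3 · 0 · 3 · 1 · 3 · 0
3 · 1 · 1 · 1 · 0 · 2
0 · 2 · 3 · 1 · 2 · 1
step 8: 3 · 0 · 3 · 1 · 1 · 3
0 · 1 · 3 · 2 · 0 · 0
1 · 3 · 3 · 3 · 0 · 3
3 · 0 · 3 · 1 · 3 · 0
3 · 1 · 1 · 1 · 0 · 2
0 · 3 · 3 · 1 · 2 · 1
step 9: 3 · 0 · 3 · 1 · 1 · 3
0 · 1 · 3 · 2 · 0 · 0
1 · 3 · 3 · 3 · 0 · 3
3 · 0 · 3 · 1 · 3 · 0
3 · 2 · 2 · 1 · 0 · 2
1 · 1 · 0 · 2 · 2 · 1
step 10: 3 · 0 · 3 · 1 · 1 · 3
0 · 1 · 3 · 2 · 0 · 0
1 · 3 · 3 · 3 · 0 · 3
3 · 0 · 3 · 1 · 3 · 0
3 · 2 · 2 · 1 · 0 · 2
1 · 2 · 0 · 2 · 2 · 1
step 11: 3 · 0 · 3 · 1 · 1 · 3
0 · 1 · 3 · 2 · 0 · 0
1 · 3 · 3 · 3 · 0 · 3
3 · 0 · 3 · 1 · 3 · 0
3 · 2 · 2 · 1 · 0 · 2
1 · 3 · 0 · 2 · 2 · 1
step 12: 3 · 0 · 3 · 1 · 1 · 3
0 · 1 · 3 · 2 · 0 · 0
1 · 3 · 3 · 3 · 0 · 3
3 · 0 · 3 · 1 · 3 · 0
3 · 3 · 2 · 1 · 0 · 2
2 · 0 · 1 · 2 · 2 · 1
step 13: 3 · 0 · 3 · 1 · 1 · 3
0 · 1 · 3 · 2 · 0 · 0
1 · 3 · 3 · 3 · 0 · 3
3 · 0 · 3 · 1 · 3 · 0
3 · 3 · 2 · 1 · 0 · 2
2 · 1 · 1 · 2 · 2 · 1
step 14: 3 · 0 · 3 · 1 · 1 · 3
0 · 1 · 3 · 2 · 0 · 0
1 · 3 · 3 · 3 · 0 · 3
3 · 0 · 3 · 1 · 3 · 0
3 · 3 · 2 · 1 · 0 · 2
2 · 2 · 1 · 2 · 2 · 1
step 15: 3 · 0 · 3 · 1 · 1 · 3
0 · 1 · 3 · 2 · 0 · 0
1 · 3 · 3 · 3 · 0 · 3
3 · 0 · 3 · 1 · 3 · 0
3 · 3 · 2 · 1 · 0 · 2
2 · 3 · 1 · 2 · 2 · 1
step 16: 3 · 0 · 3 · 1 · 1 · 3
0 · 1 · 3 · 2 · 0 · 0
2 · 3 · 3 · 3 · 0 · 3
0 · 2 · 3 · 1 · 3 · 0
2 · 1 · 3 · 1 · 0 · 2
0 · 2 · 2 · 2 · 2 · 1
step 17: 3 · 0 · 3 · 1 · 1 · 3
0 · 1 · 3 · 2 · 0 · 0
2 · 3 · 3 · 3 · 0 · 3
0 · 2 · 3 · 1 · 3 · 0
2 · 1 · 3 · 1 · 0 · 2
0 · 3 · 2 · 2 · 2 · 1
step 18: 3 · 0 · 3 · 1 · 1 · 3
0 · 1 · 3 · 2 · 0 · 0
2 · 3 · 3 · 3 · 0 · 3
0 · 2 · 3 · 1 · 3 · 0
2 · 2 · 3 · 1 · 0 · 2
1 · 0 · 3 · 2 · 2 · 1
step 19: 3 · 0 · 3 · 1 · 1 · 3
0 · 1 · 3 · 2 · 0 · 0
2 · 3 · 3 · 3 · 0 · 3
0 · 2 · 3 · 1 · 3 · 0
2 · 2 · 3 · 1 · 0 · 2
1 · 1 · 3 · 2 · 2 · 1

60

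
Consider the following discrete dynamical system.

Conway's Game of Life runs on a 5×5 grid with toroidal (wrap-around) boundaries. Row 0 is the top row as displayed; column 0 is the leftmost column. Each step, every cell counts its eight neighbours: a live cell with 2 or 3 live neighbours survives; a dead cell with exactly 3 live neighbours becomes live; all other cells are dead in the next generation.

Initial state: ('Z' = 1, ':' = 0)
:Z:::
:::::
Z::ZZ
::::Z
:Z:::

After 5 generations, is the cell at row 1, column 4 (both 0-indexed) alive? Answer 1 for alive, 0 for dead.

t=0: :Z:::
:::::
Z::ZZ
::::Z
:Z:::
t=1: :::::
Z:::Z
Z::ZZ
:::ZZ
Z::::
t=2: Z:::Z
Z::Z:
:::::
:::Z:
::::Z
t=3: Z::Z:
Z::::
::::Z
:::::
Z::ZZ
t=4: ZZ:Z:
Z::::
:::::
Z::Z:
Z::Z:
t=5: ZZZ::
ZZ::Z
::::Z
:::::
Z::Z:

1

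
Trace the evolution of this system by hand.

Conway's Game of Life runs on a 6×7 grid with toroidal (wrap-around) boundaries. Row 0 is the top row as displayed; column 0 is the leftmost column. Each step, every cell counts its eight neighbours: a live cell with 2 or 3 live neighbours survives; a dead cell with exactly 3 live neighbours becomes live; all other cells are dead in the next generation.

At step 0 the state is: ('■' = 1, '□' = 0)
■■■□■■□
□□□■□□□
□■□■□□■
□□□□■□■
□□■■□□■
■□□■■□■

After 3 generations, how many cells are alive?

24

gen 0: ■■■□■■□
□□□■□□□
□■□■□□■
□□□□■□■
□□■■□□■
■□□■■□■
gen 1: ■■■□□■□
□□□■□■■
■□■■■■□
□□□□■□■
□□■□□□■
□□□□□□□
gen 2: ■■■□■■□
□□□□□□□
■□■□□□□
■■■□■□■
□□□□□■□
■□■□□□■
gen 3: ■□■■□■□
■□■■□□■
■□■■□□■
■□■■□■■
□□■■□■□
■□■■■□□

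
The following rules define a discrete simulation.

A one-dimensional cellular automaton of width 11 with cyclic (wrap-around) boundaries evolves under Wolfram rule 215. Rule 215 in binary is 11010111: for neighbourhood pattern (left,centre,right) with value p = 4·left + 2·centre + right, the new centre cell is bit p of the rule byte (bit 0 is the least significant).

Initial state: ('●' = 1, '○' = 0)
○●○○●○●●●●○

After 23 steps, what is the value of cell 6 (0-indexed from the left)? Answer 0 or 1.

0

t=0: ○●○○●○●●●●○
t=1: ●●●●●○○●●●●
t=2: ●●●●●●●○●●●
t=3: ●●●●●●●○○●●
t=4: ●●●●●●●●●○●
t=5: ●●●●●●●●●○○
t=6: ○●●●●●●●●●●
t=7: ○○●●●●●●●●●
t=8: ●●○●●●●●●●●
t=9: ●●○○●●●●●●●
t=10: ●●●●○●●●●●●
t=11: ●●●●○○●●●●●
t=12: ●●●●●●○●●●●
t=13: ●●●●●●○○●●●
t=14: ●●●●●●●●○●●
t=15: ●●●●●●●●○○●
t=16: ●●●●●●●●●●○
t=17: ○●●●●●●●●●○
t=18: ●○●●●●●●●●●
t=19: ●○○●●●●●●●●
t=20: ●●●○●●●●●●●
t=21: ●●●○○●●●●●●
t=22: ●●●●●○●●●●●
t=23: ●●●●●○○●●●●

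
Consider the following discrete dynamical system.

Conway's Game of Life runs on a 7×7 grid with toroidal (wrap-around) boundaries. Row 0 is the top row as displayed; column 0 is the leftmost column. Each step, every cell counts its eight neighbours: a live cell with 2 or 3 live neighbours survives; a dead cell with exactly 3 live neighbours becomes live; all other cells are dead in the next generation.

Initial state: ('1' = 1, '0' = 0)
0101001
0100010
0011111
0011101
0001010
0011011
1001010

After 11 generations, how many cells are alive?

21

gen 0: 0101001
0100010
0011111
0011101
0001010
0011011
1001010
gen 1: 0100011
0100000
1100001
0000001
0000000
0011010
1101010
gen 2: 0100111
0110010
0100001
0000001
0000000
0111001
1101010
gen 3: 0001000
0110100
0110011
1000000
1010000
0101101
0001000
gen 4: 0001100
1100110
0011011
1010000
1011001
1101100
0001000
gen 5: 0011010
1100000
0011010
1000110
0000101
1100101
0000000
gen 6: 0110000
0100001
1011010
0000000
0101100
1000001
1111111
gen 7: 0000100
0001001
1110001
0100000
1000000
0000000
0001110
gen 8: 0000000
0111011
0110001
0010001
0000000
0000100
0001110
gen 9: 0000001
0101011
0000001
1110000
0000000
0001110
0001110
gen 10: 1011001
0000011
0000011
1100000
0111100
0001010
0001001
gen 11: 1011100
0000100
0000010
1101111
1101100
0000010
1001011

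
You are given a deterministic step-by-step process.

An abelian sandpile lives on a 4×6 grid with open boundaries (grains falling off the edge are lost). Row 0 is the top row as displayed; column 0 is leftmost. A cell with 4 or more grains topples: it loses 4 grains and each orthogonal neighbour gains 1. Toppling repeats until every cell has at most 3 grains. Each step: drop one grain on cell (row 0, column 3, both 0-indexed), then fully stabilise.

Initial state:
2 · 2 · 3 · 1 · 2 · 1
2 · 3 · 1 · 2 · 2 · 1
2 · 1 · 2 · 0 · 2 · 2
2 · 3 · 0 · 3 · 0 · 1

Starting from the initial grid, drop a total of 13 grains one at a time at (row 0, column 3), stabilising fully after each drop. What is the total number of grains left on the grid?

47

t=0: 2 · 2 · 3 · 1 · 2 · 1
2 · 3 · 1 · 2 · 2 · 1
2 · 1 · 2 · 0 · 2 · 2
2 · 3 · 0 · 3 · 0 · 1
t=1: 2 · 2 · 3 · 2 · 2 · 1
2 · 3 · 1 · 2 · 2 · 1
2 · 1 · 2 · 0 · 2 · 2
2 · 3 · 0 · 3 · 0 · 1
t=2: 2 · 2 · 3 · 3 · 2 · 1
2 · 3 · 1 · 2 · 2 · 1
2 · 1 · 2 · 0 · 2 · 2
2 · 3 · 0 · 3 · 0 · 1
t=3: 2 · 3 · 0 · 1 · 3 · 1
2 · 3 · 2 · 3 · 2 · 1
2 · 1 · 2 · 0 · 2 · 2
2 · 3 · 0 · 3 · 0 · 1
t=4: 2 · 3 · 0 · 2 · 3 · 1
2 · 3 · 2 · 3 · 2 · 1
2 · 1 · 2 · 0 · 2 · 2
2 · 3 · 0 · 3 · 0 · 1
t=5: 2 · 3 · 0 · 3 · 3 · 1
2 · 3 · 2 · 3 · 2 · 1
2 · 1 · 2 · 0 · 2 · 2
2 · 3 · 0 · 3 · 0 · 1
t=6: 2 · 3 · 1 · 2 · 1 · 2
2 · 3 · 3 · 1 · 0 · 2
2 · 1 · 2 · 1 · 3 · 2
2 · 3 · 0 · 3 · 0 · 1
t=7: 2 · 3 · 1 · 3 · 1 · 2
2 · 3 · 3 · 1 · 0 · 2
2 · 1 · 2 · 1 · 3 · 2
2 · 3 · 0 · 3 · 0 · 1
t=8: 2 · 3 · 2 · 0 · 2 · 2
2 · 3 · 3 · 2 · 0 · 2
2 · 1 · 2 · 1 · 3 · 2
2 · 3 · 0 · 3 · 0 · 1
t=9: 2 · 3 · 2 · 1 · 2 · 2
2 · 3 · 3 · 2 · 0 · 2
2 · 1 · 2 · 1 · 3 · 2
2 · 3 · 0 · 3 · 0 · 1
t=10: 2 · 3 · 2 · 2 · 2 · 2
2 · 3 · 3 · 2 · 0 · 2
2 · 1 · 2 · 1 · 3 · 2
2 · 3 · 0 · 3 · 0 · 1
t=11: 2 · 3 · 2 · 3 · 2 · 2
2 · 3 · 3 · 2 · 0 · 2
2 · 1 · 2 · 1 · 3 · 2
2 · 3 · 0 · 3 · 0 · 1
t=12: 2 · 3 · 3 · 0 · 3 · 2
2 · 3 · 3 · 3 · 0 · 2
2 · 1 · 2 · 1 · 3 · 2
2 · 3 · 0 · 3 · 0 · 1
t=13: 2 · 3 · 3 · 1 · 3 · 2
2 · 3 · 3 · 3 · 0 · 2
2 · 1 · 2 · 1 · 3 · 2
2 · 3 · 0 · 3 · 0 · 1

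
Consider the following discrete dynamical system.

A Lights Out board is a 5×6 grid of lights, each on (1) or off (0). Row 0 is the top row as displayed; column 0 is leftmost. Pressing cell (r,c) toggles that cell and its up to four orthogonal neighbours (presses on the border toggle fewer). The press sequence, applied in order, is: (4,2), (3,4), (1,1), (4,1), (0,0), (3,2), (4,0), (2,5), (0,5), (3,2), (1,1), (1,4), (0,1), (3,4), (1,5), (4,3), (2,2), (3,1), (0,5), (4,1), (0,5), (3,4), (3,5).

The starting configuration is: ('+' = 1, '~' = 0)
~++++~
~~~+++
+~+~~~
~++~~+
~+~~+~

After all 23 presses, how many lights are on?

0) ~++++~
~~~+++
+~+~~~
~++~~+
~+~~+~
1) ~++++~
~~~+++
+~+~~~
~+~~~+
~~+++~
2) ~++++~
~~~+++
+~+~+~
~+~++~
~~++~~
3) ~~+++~
++++++
+++~+~
~+~++~
~~++~~
4) ~~+++~
++++++
+++~+~
~~~++~
++~+~~
5) +++++~
~+++++
+++~+~
~~~++~
++~+~~
6) +++++~
~+++++
++~~+~
~++~+~
++++~~
7) +++++~
~+++++
++~~+~
+++~+~
~~++~~
8) +++++~
~++++~
++~~~+
+++~++
~~++~~
9) ++++~+
~+++++
++~~~+
+++~++
~~++~~
10) ++++~+
~+++++
+++~~+
+~~+++
~~~+~~
11) +~++~+
+~~+++
+~+~~+
+~~+++
~~~+~~
12) +~++++
+~~~~~
+~+~++
+~~+++
~~~+~~
13) ~+~+++
++~~~~
+~+~++
+~~+++
~~~+~~
14) ~+~+++
++~~~~
+~+~~+
+~~~~~
~~~++~
15) ~+~++~
++~~++
+~+~~~
+~~~~~
~~~++~
16) ~+~++~
++~~++
+~+~~~
+~~+~~
~~+~~~
17) ~+~++~
+++~++
++~+~~
+~++~~
~~+~~~
18) ~+~++~
+++~++
+~~+~~
~+~+~~
~++~~~
19) ~+~+~+
+++~+~
+~~+~~
~+~+~~
~++~~~
20) ~+~+~+
+++~+~
+~~+~~
~~~+~~
+~~~~~
21) ~+~++~
+++~++
+~~+~~
~~~+~~
+~~~~~
22) ~+~++~
+++~++
+~~++~
~~~~++
+~~~+~
23) ~+~++~
+++~++
+~~+++
~~~~~~
+~~~++

15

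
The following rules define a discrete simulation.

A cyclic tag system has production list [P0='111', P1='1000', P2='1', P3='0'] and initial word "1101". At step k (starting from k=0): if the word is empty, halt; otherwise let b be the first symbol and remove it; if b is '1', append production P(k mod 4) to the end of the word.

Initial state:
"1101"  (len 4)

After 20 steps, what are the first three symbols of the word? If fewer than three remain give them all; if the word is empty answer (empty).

011

t=0: "1101"  (len 4)
t=1: "101111"  (len 6)
t=2: "011111000"  (len 9)
t=3: "11111000"  (len 8)
t=4: "11110000"  (len 8)
t=5: "1110000111"  (len 10)
t=6: "1100001111000"  (len 13)
t=7: "1000011110001"  (len 13)
t=8: "0000111100010"  (len 13)
t=9: "000111100010"  (len 12)
t=10: "00111100010"  (len 11)
t=11: "0111100010"  (len 10)
t=12: "111100010"  (len 9)
t=13: "11100010111"  (len 11)
t=14: "11000101111000"  (len 14)
t=15: "10001011110001"  (len 14)
t=16: "00010111100010"  (len 14)
t=17: "0010111100010"  (len 13)
t=18: "010111100010"  (len 12)
t=19: "10111100010"  (len 11)
t=20: "01111000100"  (len 11)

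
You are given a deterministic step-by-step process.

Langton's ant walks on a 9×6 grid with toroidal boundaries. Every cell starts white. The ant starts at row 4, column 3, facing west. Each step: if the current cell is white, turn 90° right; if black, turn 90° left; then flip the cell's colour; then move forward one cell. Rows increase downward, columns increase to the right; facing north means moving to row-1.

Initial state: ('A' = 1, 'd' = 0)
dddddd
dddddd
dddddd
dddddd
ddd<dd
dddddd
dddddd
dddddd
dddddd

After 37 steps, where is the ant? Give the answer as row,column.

5,1

0) dddddd
dddddd
dddddd
dddddd
ddd<dd
dddddd
dddddd
dddddd
dddddd
1) dddddd
dddddd
dddddd
ddd^dd
dddAdd
dddddd
dddddd
dddddd
dddddd
2) dddddd
dddddd
dddddd
dddA>d
dddAdd
dddddd
dddddd
dddddd
dddddd
3) dddddd
dddddd
dddddd
dddAAd
dddAvd
dddddd
dddddd
dddddd
dddddd
4) dddddd
dddddd
dddddd
dddAAd
ddd<Ad
dddddd
dddddd
dddddd
dddddd
5) dddddd
dddddd
dddddd
dddAAd
ddddAd
dddvdd
dddddd
dddddd
dddddd
6) dddddd
dddddd
dddddd
dddAAd
ddddAd
dd<Add
dddddd
dddddd
dddddd
7) dddddd
dddddd
dddddd
dddAAd
dd^dAd
ddAAdd
dddddd
dddddd
dddddd
8) dddddd
dddddd
dddddd
dddAAd
ddA>Ad
ddAAdd
dddddd
dddddd
dddddd
9) dddddd
dddddd
dddddd
dddAAd
ddAAAd
ddAvdd
dddddd
dddddd
dddddd
10) dddddd
dddddd
dddddd
dddAAd
ddAAAd
ddAd>d
dddddd
dddddd
dddddd
11) dddddd
dddddd
dddddd
dddAAd
ddAAAd
ddAdAd
ddddvd
dddddd
dddddd
12) dddddd
dddddd
dddddd
dddAAd
ddAAAd
ddAdAd
ddd<Ad
dddddd
dddddd
13) dddddd
dddddd
dddddd
dddAAd
ddAAAd
ddA^Ad
dddAAd
dddddd
dddddd
14) dddddd
dddddd
dddddd
dddAAd
ddAAAd
ddAA>d
dddAAd
dddddd
dddddd
15) dddddd
dddddd
dddddd
dddAAd
ddAA^d
ddAAdd
dddAAd
dddddd
dddddd
16) dddddd
dddddd
dddddd
dddAAd
ddA<dd
ddAAdd
dddAAd
dddddd
dddddd
17) dddddd
dddddd
dddddd
dddAAd
ddAddd
ddAvdd
dddAAd
dddddd
dddddd
18) dddddd
dddddd
dddddd
dddAAd
ddAddd
ddAd>d
dddAAd
dddddd
dddddd
19) dddddd
dddddd
dddddd
dddAAd
ddAddd
ddAdAd
dddAvd
dddddd
dddddd
20) dddddd
dddddd
dddddd
dddAAd
ddAddd
ddAdAd
dddAd>
dddddd
dddddd
21) dddddd
dddddd
dddddd
dddAAd
ddAddd
ddAdAd
dddAdA
dddddv
dddddd
22) dddddd
dddddd
dddddd
dddAAd
ddAddd
ddAdAd
dddAdA
dddd<A
dddddd
23) dddddd
dddddd
dddddd
dddAAd
ddAddd
ddAdAd
dddA^A
ddddAA
dddddd
24) dddddd
dddddd
dddddd
dddAAd
ddAddd
ddAdAd
dddAA>
ddddAA
dddddd
25) dddddd
dddddd
dddddd
dddAAd
ddAddd
ddAdA^
dddAAd
ddddAA
dddddd
26) dddddd
dddddd
dddddd
dddAAd
ddAddd
>dAdAA
dddAAd
ddddAA
dddddd
27) dddddd
dddddd
dddddd
dddAAd
ddAddd
AdAdAA
vddAAd
ddddAA
dddddd
28) dddddd
dddddd
dddddd
dddAAd
ddAddd
AdAdAA
AddAA<
ddddAA
dddddd
29) dddddd
dddddd
dddddd
dddAAd
ddAddd
AdAdA^
AddAAA
ddddAA
dddddd
30) dddddd
dddddd
dddddd
dddAAd
ddAddd
AdAd<d
AddAAA
ddddAA
dddddd
31) dddddd
dddddd
dddddd
dddAAd
ddAddd
AdAddd
AddAvA
ddddAA
dddddd
32) dddddd
dddddd
dddddd
dddAAd
ddAddd
AdAddd
AddAd>
ddddAA
dddddd
33) dddddd
dddddd
dddddd
dddAAd
ddAddd
AdAdd^
AddAdd
ddddAA
dddddd
34) dddddd
dddddd
dddddd
dddAAd
ddAddd
>dAddA
AddAdd
ddddAA
dddddd
35) dddddd
dddddd
dddddd
dddAAd
^dAddd
ddAddA
AddAdd
ddddAA
dddddd
36) dddddd
dddddd
dddddd
dddAAd
A>Addd
ddAddA
AddAdd
ddddAA
dddddd
37) dddddd
dddddd
dddddd
dddAAd
AAAddd
dvAddA
AddAdd
ddddAA
dddddd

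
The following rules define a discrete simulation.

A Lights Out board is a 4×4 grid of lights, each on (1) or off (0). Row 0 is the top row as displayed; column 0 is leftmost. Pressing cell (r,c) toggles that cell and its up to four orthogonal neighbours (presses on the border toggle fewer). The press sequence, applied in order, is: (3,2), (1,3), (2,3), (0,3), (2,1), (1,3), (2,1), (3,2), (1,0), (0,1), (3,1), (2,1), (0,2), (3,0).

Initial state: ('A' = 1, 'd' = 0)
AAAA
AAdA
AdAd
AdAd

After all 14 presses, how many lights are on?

step 0: AAAA
AAdA
AdAd
AdAd
step 1: AAAA
AAdA
Addd
AAdA
step 2: AAAd
AAAd
AddA
AAdA
step 3: AAAd
AAAA
AdAd
AAdd
step 4: AAdA
AAAd
AdAd
AAdd
step 5: AAdA
AdAd
dAdd
Addd
step 6: AAdd
AddA
dAdA
Addd
step 7: AAdd
AAdA
AdAA
AAdd
step 8: AAdd
AAdA
AddA
AdAA
step 9: dAdd
dddA
dddA
AdAA
step 10: AdAd
dAdA
dddA
AdAA
step 11: AdAd
dAdA
dAdA
dAdA
step 12: AdAd
dddA
AdAA
dddA
step 13: AAdA
ddAA
AdAA
dddA
step 14: AAdA
ddAA
ddAA
AAdA

10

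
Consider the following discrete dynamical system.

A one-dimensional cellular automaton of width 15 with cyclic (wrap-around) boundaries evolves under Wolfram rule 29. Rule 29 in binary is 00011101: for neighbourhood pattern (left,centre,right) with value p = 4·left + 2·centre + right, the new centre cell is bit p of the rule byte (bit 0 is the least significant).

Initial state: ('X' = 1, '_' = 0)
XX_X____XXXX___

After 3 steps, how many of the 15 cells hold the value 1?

k=0  XX_X____XXXX___
k=1  X__XXXX_X___XX_
k=2  XX_X____XXX_X__
k=3  X__XXXX_X___XX_

8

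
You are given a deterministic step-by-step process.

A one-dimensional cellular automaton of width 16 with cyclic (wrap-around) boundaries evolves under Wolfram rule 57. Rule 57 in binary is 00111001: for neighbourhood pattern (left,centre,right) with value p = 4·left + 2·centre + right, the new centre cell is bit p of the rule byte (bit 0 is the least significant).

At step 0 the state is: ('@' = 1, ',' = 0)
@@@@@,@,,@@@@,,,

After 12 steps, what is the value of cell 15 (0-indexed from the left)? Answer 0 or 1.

k=0  @@@@@,@,,@@@@,,,
k=1  @,,,,@,@,@,,,@@,
k=2  ,@@@,,@,@,@@,@,@
k=3  @@,,@,,@,@@,@,@,
k=4  @,@,,@,,@@,@,@,@
k=5  ,@,@,,@,@,@,@,@@
k=6  @,@,@,,@,@,@,@@,
k=7  ,@,@,@,,@,@,@@,@
k=8  @,@,@,@,,@,@@,@,
k=9  ,@,@,@,@,,@@,@,@
k=10  @,@,@,@,@,@,@,@,
k=11  ,@,@,@,@,@,@,@,@
k=12  @,@,@,@,@,@,@,@,

0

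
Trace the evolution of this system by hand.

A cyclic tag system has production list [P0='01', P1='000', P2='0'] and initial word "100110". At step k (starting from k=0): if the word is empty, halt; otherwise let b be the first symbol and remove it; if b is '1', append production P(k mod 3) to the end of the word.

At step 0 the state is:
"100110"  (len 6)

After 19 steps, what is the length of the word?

0

step 0: "100110"  (len 6)
step 1: "0011001"  (len 7)
step 2: "011001"  (len 6)
step 3: "11001"  (len 5)
step 4: "100101"  (len 6)
step 5: "00101000"  (len 8)
step 6: "0101000"  (len 7)
step 7: "101000"  (len 6)
step 8: "01000000"  (len 8)
step 9: "1000000"  (len 7)
step 10: "00000001"  (len 8)
step 11: "0000001"  (len 7)
step 12: "000001"  (len 6)
step 13: "00001"  (len 5)
step 14: "0001"  (len 4)
step 15: "001"  (len 3)
step 16: "01"  (len 2)
step 17: "1"  (len 1)
step 18: "0"  (len 1)
step 19: (halted — word empty)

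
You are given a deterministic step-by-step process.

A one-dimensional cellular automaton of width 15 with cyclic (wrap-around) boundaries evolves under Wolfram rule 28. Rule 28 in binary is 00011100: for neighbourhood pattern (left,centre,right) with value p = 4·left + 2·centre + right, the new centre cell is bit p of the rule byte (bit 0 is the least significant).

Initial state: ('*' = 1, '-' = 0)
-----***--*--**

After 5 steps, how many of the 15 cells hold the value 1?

[0] -----***--*--**
[1] *----*--*-**-*-
[2] **---**-*-*--*-
[3] *-*--*--*-**-*-
[4] *-**-**-*-*--*-
[5] *-*--*--*-**-*-

7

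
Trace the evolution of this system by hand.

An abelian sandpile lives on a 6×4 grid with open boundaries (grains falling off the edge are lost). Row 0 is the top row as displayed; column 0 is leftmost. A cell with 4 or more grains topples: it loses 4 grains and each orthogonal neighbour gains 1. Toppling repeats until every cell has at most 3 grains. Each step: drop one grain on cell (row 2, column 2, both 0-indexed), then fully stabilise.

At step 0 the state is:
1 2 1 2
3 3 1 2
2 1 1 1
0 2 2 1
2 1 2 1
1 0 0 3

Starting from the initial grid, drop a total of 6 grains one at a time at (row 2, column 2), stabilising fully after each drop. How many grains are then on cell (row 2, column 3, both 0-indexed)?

2

[0] 1 2 1 2
3 3 1 2
2 1 1 1
0 2 2 1
2 1 2 1
1 0 0 3
[1] 1 2 1 2
3 3 1 2
2 1 2 1
0 2 2 1
2 1 2 1
1 0 0 3
[2] 1 2 1 2
3 3 1 2
2 1 3 1
0 2 2 1
2 1 2 1
1 0 0 3
[3] 1 2 1 2
3 3 2 2
2 2 0 2
0 2 3 1
2 1 2 1
1 0 0 3
[4] 1 2 1 2
3 3 2 2
2 2 1 2
0 2 3 1
2 1 2 1
1 0 0 3
[5] 1 2 1 2
3 3 2 2
2 2 2 2
0 2 3 1
2 1 2 1
1 0 0 3
[6] 1 2 1 2
3 3 2 2
2 2 3 2
0 2 3 1
2 1 2 1
1 0 0 3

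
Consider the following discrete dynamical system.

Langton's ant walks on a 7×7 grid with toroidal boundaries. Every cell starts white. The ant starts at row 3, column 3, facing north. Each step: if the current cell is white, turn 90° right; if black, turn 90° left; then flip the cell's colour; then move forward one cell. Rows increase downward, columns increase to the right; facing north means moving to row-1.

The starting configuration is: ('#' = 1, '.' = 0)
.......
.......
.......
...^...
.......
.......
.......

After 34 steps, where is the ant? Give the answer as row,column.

k=0  .......
.......
.......
...^...
.......
.......
.......
k=1  .......
.......
.......
...#>..
.......
.......
.......
k=2  .......
.......
.......
...##..
....v..
.......
.......
k=3  .......
.......
.......
...##..
...<#..
.......
.......
k=4  .......
.......
.......
...^#..
...##..
.......
.......
k=5  .......
.......
.......
..<.#..
...##..
.......
.......
k=6  .......
.......
..^....
..#.#..
...##..
.......
.......
k=7  .......
.......
..#>...
..#.#..
...##..
.......
.......
k=8  .......
.......
..##...
..#v#..
...##..
.......
.......
k=9  .......
.......
..##...
..<##..
...##..
.......
.......
k=10  .......
.......
..##...
...##..
..v##..
.......
.......
k=11  .......
.......
..##...
...##..
.<###..
.......
.......
k=12  .......
.......
..##...
.^.##..
.####..
.......
.......
k=13  .......
.......
..##...
.#>##..
.####..
.......
.......
k=14  .......
.......
..##...
.####..
.#v##..
.......
.......
k=15  .......
.......
..##...
.####..
.#.>#..
.......
.......
k=16  .......
.......
..##...
.##^#..
.#..#..
.......
.......
k=17  .......
.......
..##...
.#<.#..
.#..#..
.......
.......
k=18  .......
.......
..##...
.#..#..
.#v.#..
.......
.......
k=19  .......
.......
..##...
.#..#..
.<#.#..
.......
.......
k=20  .......
.......
..##...
.#..#..
..#.#..
.v.....
.......
k=21  .......
.......
..##...
.#..#..
..#.#..
<#.....
.......
k=22  .......
.......
..##...
.#..#..
^.#.#..
##.....
.......
k=23  .......
.......
..##...
.#..#..
#>#.#..
##.....
.......
k=24  .......
.......
..##...
.#..#..
###.#..
#v.....
.......
k=25  .......
.......
..##...
.#..#..
###.#..
#.>....
.......
k=26  .......
.......
..##...
.#..#..
###.#..
#.#....
..v....
k=27  .......
.......
..##...
.#..#..
###.#..
#.#....
.<#....
k=28  .......
.......
..##...
.#..#..
###.#..
#^#....
.##....
k=29  .......
.......
..##...
.#..#..
###.#..
##>....
.##....
k=30  .......
.......
..##...
.#..#..
##^.#..
##.....
.##....
k=31  .......
.......
..##...
.#..#..
#<..#..
##.....
.##....
k=32  .......
.......
..##...
.#..#..
#...#..
#v.....
.##....
k=33  .......
.......
..##...
.#..#..
#...#..
#.>....
.##....
k=34  .......
.......
..##...
.#..#..
#...#..
#.#....
.#v....

6,2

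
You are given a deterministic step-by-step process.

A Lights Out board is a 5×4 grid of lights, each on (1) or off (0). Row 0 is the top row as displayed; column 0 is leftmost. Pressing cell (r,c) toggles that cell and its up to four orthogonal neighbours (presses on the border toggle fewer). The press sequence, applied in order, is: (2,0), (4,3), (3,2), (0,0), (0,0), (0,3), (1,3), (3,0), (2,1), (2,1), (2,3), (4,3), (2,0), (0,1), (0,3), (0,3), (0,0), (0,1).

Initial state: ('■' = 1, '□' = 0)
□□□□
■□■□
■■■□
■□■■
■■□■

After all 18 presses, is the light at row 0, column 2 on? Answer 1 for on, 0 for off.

[0] □□□□
■□■□
■■■□
■□■■
■■□■
[1] □□□□
□□■□
□□■□
□□■■
■■□■
[2] □□□□
□□■□
□□■□
□□■□
■■■□
[3] □□□□
□□■□
□□□□
□■□■
■■□□
[4] ■■□□
■□■□
□□□□
□■□■
■■□□
[5] □□□□
□□■□
□□□□
□■□■
■■□□
[6] □□■■
□□■■
□□□□
□■□■
■■□□
[7] □□■□
□□□□
□□□■
□■□■
■■□□
[8] □□■□
□□□□
■□□■
■□□■
□■□□
[9] □□■□
□■□□
□■■■
■■□■
□■□□
[10] □□■□
□□□□
■□□■
■□□■
□■□□
[11] □□■□
□□□■
■□■□
■□□□
□■□□
[12] □□■□
□□□■
■□■□
■□□■
□■■■
[13] □□■□
■□□■
□■■□
□□□■
□■■■
[14] ■■□□
■■□■
□■■□
□□□■
□■■■
[15] ■■■■
■■□□
□■■□
□□□■
□■■■
[16] ■■□□
■■□■
□■■□
□□□■
□■■■
[17] □□□□
□■□■
□■■□
□□□■
□■■■
[18] ■■■□
□□□■
□■■□
□□□■
□■■■

1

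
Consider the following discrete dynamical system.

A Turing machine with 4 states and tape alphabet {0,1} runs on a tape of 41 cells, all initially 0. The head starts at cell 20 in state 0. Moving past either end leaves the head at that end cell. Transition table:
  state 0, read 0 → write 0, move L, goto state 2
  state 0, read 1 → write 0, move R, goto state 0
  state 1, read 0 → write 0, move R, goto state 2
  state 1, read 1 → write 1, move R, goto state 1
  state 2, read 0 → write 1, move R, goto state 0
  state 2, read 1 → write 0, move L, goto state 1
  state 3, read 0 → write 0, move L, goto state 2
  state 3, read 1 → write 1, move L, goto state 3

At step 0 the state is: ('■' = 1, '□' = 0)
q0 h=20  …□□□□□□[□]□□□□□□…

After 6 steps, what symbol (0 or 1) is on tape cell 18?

0) q0 h=20  …□□□□□□[□]□□□□□□…
1) q2 h=19  …□□□□□□[□]□□□□□□…
2) q0 h=20  …□□□□□■[□]□□□□□□…
3) q2 h=19  …□□□□□□[■]□□□□□□…
4) q1 h=18  …□□□□□□[□]□□□□□□…
5) q2 h=19  …□□□□□□[□]□□□□□□…
6) q0 h=20  …□□□□□■[□]□□□□□□…

0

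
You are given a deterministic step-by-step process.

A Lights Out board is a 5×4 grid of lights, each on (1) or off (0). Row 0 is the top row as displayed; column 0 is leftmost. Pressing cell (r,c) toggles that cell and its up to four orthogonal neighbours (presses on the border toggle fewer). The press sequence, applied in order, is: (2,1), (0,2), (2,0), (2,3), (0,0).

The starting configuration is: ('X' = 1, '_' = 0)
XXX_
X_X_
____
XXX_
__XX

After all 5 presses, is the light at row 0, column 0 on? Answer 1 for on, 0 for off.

0

[0] XXX_
X_X_
____
XXX_
__XX
[1] XXX_
XXX_
XXX_
X_X_
__XX
[2] X__X
XX__
XXX_
X_X_
__XX
[3] X__X
_X__
__X_
__X_
__XX
[4] X__X
_X_X
___X
__XX
__XX
[5] _X_X
XX_X
___X
__XX
__XX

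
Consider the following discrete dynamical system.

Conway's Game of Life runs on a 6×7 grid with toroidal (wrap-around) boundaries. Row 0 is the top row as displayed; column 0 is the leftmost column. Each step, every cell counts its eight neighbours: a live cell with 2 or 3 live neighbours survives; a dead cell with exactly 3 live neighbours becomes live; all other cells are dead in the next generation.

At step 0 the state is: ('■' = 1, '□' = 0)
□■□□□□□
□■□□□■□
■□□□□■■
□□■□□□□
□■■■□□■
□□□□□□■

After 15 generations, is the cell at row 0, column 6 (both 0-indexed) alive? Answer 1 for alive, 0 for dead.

1

gen 0: □■□□□□□
□■□□□■□
■□□□□■■
□□■□□□□
□■■■□□■
□□□□□□■
gen 1: ■□□□□□□
□■□□□■□
■■□□□■■
□□■■□■□
■■■■□□□
□■□□□□□
gen 2: ■■□□□□□
□■□□□■□
■■□□□■□
□□□■□■□
■□□■■□□
□□□□□□□
gen 3: ■■□□□□□
□□■□□□□
■■■□□■□
■■■■□■□
□□□■■□□
■■□□□□□
gen 4: ■□■□□□□
□□■□□□■
■□□□■□□
■□□□□■□
□□□■■□■
■■■□□□□
gen 5: ■□■■□□■
■□□■□□■
■■□□□■□
■□□■□■□
□□■■■■■
■□■□□□■
gen 6: □□■■□■□
□□□■■■□
□■■□□■□
■□□■□□□
□□■□□□□
□□□□□□□
gen 7: □□■■□■□
□■□□□■■
□■■□□■■
□□□■□□□
□□□□□□□
□□■■□□□
gen 8: □■□■□■■
□■□■□□□
□■■□■■■
□□■□□□□
□□■■□□□
□□■■■□□
gen 9: ■■□□□■□
□■□■□□□
■■□□■■□
□□□□■■□
□■□□■□□
□■□□□■□
gen 10: ■■□□■□■
□□□□□■□
■■■■□■■
■■□■□□■
□□□□■□□
□■■□■■■
gen 11: □■■■■□□
□□□■□□□
□□□■□■□
□□□■□□□
□□□□■□□
□■■□■□■
gen 12: ■■□□■■□
□□□□□□□
□□■■□□□
□□□■□□□
□□■□■■□
■■□□■□□
gen 13: ■■□□■■■
□■■■■□□
□□■■□□□
□□□□□□□
□■■□■■□
■□■□□□□
gen 14: □□□□■■■
□□□□□□■
□■□□■□□
□■□□■□□
□■■■□□□
□□■□□□□
gen 15: □□□□□■■
■□□□■□■
■□□□□■□
■■□□■□□
□■□■□□□
□■■□■■□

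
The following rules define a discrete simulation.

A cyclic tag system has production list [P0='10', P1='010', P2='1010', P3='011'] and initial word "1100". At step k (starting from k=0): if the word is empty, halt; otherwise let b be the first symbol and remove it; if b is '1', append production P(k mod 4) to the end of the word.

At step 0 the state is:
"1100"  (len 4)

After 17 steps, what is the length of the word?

8

step 0: "1100"  (len 4)
step 1: "10010"  (len 5)
step 2: "0010010"  (len 7)
step 3: "010010"  (len 6)
step 4: "10010"  (len 5)
step 5: "001010"  (len 6)
step 6: "01010"  (len 5)
step 7: "1010"  (len 4)
step 8: "010011"  (len 6)
step 9: "10011"  (len 5)
step 10: "0011010"  (len 7)
step 11: "011010"  (len 6)
step 12: "11010"  (len 5)
step 13: "101010"  (len 6)
step 14: "01010010"  (len 8)
step 15: "1010010"  (len 7)
step 16: "010010011"  (len 9)
step 17: "10010011"  (len 8)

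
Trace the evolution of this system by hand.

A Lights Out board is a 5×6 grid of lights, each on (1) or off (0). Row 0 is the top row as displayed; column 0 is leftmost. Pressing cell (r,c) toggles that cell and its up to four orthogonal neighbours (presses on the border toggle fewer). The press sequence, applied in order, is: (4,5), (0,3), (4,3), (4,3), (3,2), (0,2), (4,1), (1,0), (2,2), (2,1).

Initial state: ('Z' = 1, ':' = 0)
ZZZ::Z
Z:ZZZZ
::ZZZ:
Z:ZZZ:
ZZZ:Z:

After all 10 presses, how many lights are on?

14

k=0  ZZZ::Z
Z:ZZZZ
::ZZZ:
Z:ZZZ:
ZZZ:Z:
k=1  ZZZ::Z
Z:ZZZZ
::ZZZ:
Z:ZZZZ
ZZZ::Z
k=2  ZZ:ZZZ
Z:Z:ZZ
::ZZZ:
Z:ZZZZ
ZZZ::Z
k=3  ZZ:ZZZ
Z:Z:ZZ
::ZZZ:
Z:Z:ZZ
ZZ:ZZZ
k=4  ZZ:ZZZ
Z:Z:ZZ
::ZZZ:
Z:ZZZZ
ZZZ::Z
k=5  ZZ:ZZZ
Z:Z:ZZ
:::ZZ:
ZZ::ZZ
ZZ:::Z
k=6  Z:Z:ZZ
Z:::ZZ
:::ZZ:
ZZ::ZZ
ZZ:::Z
k=7  Z:Z:ZZ
Z:::ZZ
:::ZZ:
Z:::ZZ
::Z::Z
k=8  ::Z:ZZ
:Z::ZZ
Z::ZZ:
Z:::ZZ
::Z::Z
k=9  ::Z:ZZ
:ZZ:ZZ
ZZZ:Z:
Z:Z:ZZ
::Z::Z
k=10  ::Z:ZZ
::Z:ZZ
::::Z:
ZZZ:ZZ
::Z::Z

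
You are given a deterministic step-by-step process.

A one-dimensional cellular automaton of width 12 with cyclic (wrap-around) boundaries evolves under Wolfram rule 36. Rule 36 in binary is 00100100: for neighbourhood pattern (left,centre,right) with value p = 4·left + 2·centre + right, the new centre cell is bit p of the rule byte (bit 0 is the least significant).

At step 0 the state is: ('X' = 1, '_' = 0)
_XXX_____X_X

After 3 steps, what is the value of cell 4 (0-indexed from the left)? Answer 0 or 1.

0

step 0: _XXX_____X_X
step 1: X________XXX
step 2: ____________
step 3: ____________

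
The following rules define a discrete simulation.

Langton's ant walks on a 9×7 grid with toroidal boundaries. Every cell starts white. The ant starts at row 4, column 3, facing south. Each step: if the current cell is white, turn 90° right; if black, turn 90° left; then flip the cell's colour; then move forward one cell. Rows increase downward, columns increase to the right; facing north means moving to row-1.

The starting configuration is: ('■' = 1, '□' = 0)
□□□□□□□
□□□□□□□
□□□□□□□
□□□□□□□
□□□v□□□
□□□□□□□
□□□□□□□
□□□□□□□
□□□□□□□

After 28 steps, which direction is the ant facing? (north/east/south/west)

south

0) □□□□□□□
□□□□□□□
□□□□□□□
□□□□□□□
□□□v□□□
□□□□□□□
□□□□□□□
□□□□□□□
□□□□□□□
1) □□□□□□□
□□□□□□□
□□□□□□□
□□□□□□□
□□<■□□□
□□□□□□□
□□□□□□□
□□□□□□□
□□□□□□□
2) □□□□□□□
□□□□□□□
□□□□□□□
□□^□□□□
□□■■□□□
□□□□□□□
□□□□□□□
□□□□□□□
□□□□□□□
3) □□□□□□□
□□□□□□□
□□□□□□□
□□■>□□□
□□■■□□□
□□□□□□□
□□□□□□□
□□□□□□□
□□□□□□□
4) □□□□□□□
□□□□□□□
□□□□□□□
□□■■□□□
□□■v□□□
□□□□□□□
□□□□□□□
□□□□□□□
□□□□□□□
5) □□□□□□□
□□□□□□□
□□□□□□□
□□■■□□□
□□■□>□□
□□□□□□□
□□□□□□□
□□□□□□□
□□□□□□□
6) □□□□□□□
□□□□□□□
□□□□□□□
□□■■□□□
□□■□■□□
□□□□v□□
□□□□□□□
□□□□□□□
□□□□□□□
7) □□□□□□□
□□□□□□□
□□□□□□□
□□■■□□□
□□■□■□□
□□□<■□□
□□□□□□□
□□□□□□□
□□□□□□□
8) □□□□□□□
□□□□□□□
□□□□□□□
□□■■□□□
□□■^■□□
□□□■■□□
□□□□□□□
□□□□□□□
□□□□□□□
9) □□□□□□□
□□□□□□□
□□□□□□□
□□■■□□□
□□■■>□□
□□□■■□□
□□□□□□□
□□□□□□□
□□□□□□□
10) □□□□□□□
□□□□□□□
□□□□□□□
□□■■^□□
□□■■□□□
□□□■■□□
□□□□□□□
□□□□□□□
□□□□□□□
11) □□□□□□□
□□□□□□□
□□□□□□□
□□■■■>□
□□■■□□□
□□□■■□□
□□□□□□□
□□□□□□□
□□□□□□□
12) □□□□□□□
□□□□□□□
□□□□□□□
□□■■■■□
□□■■□v□
□□□■■□□
□□□□□□□
□□□□□□□
□□□□□□□
13) □□□□□□□
□□□□□□□
□□□□□□□
□□■■■■□
□□■■<■□
□□□■■□□
□□□□□□□
□□□□□□□
□□□□□□□
14) □□□□□□□
□□□□□□□
□□□□□□□
□□■■^■□
□□■■■■□
□□□■■□□
□□□□□□□
□□□□□□□
□□□□□□□
15) □□□□□□□
□□□□□□□
□□□□□□□
□□■<□■□
□□■■■■□
□□□■■□□
□□□□□□□
□□□□□□□
□□□□□□□
16) □□□□□□□
□□□□□□□
□□□□□□□
□□■□□■□
□□■v■■□
□□□■■□□
□□□□□□□
□□□□□□□
□□□□□□□
17) □□□□□□□
□□□□□□□
□□□□□□□
□□■□□■□
□□■□>■□
□□□■■□□
□□□□□□□
□□□□□□□
□□□□□□□
18) □□□□□□□
□□□□□□□
□□□□□□□
□□■□^■□
□□■□□■□
□□□■■□□
□□□□□□□
□□□□□□□
□□□□□□□
19) □□□□□□□
□□□□□□□
□□□□□□□
□□■□■>□
□□■□□■□
□□□■■□□
□□□□□□□
□□□□□□□
□□□□□□□
20) □□□□□□□
□□□□□□□
□□□□□^□
□□■□■□□
□□■□□■□
□□□■■□□
□□□□□□□
□□□□□□□
□□□□□□□
21) □□□□□□□
□□□□□□□
□□□□□■>
□□■□■□□
□□■□□■□
□□□■■□□
□□□□□□□
□□□□□□□
□□□□□□□
22) □□□□□□□
□□□□□□□
□□□□□■■
□□■□■□v
□□■□□■□
□□□■■□□
□□□□□□□
□□□□□□□
□□□□□□□
23) □□□□□□□
□□□□□□□
□□□□□■■
□□■□■<■
□□■□□■□
□□□■■□□
□□□□□□□
□□□□□□□
□□□□□□□
24) □□□□□□□
□□□□□□□
□□□□□^■
□□■□■■■
□□■□□■□
□□□■■□□
□□□□□□□
□□□□□□□
□□□□□□□
25) □□□□□□□
□□□□□□□
□□□□<□■
□□■□■■■
□□■□□■□
□□□■■□□
□□□□□□□
□□□□□□□
□□□□□□□
26) □□□□□□□
□□□□^□□
□□□□■□■
□□■□■■■
□□■□□■□
□□□■■□□
□□□□□□□
□□□□□□□
□□□□□□□
27) □□□□□□□
□□□□■>□
□□□□■□■
□□■□■■■
□□■□□■□
□□□■■□□
□□□□□□□
□□□□□□□
□□□□□□□
28) □□□□□□□
□□□□■■□
□□□□■v■
□□■□■■■
□□■□□■□
□□□■■□□
□□□□□□□
□□□□□□□
□□□□□□□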